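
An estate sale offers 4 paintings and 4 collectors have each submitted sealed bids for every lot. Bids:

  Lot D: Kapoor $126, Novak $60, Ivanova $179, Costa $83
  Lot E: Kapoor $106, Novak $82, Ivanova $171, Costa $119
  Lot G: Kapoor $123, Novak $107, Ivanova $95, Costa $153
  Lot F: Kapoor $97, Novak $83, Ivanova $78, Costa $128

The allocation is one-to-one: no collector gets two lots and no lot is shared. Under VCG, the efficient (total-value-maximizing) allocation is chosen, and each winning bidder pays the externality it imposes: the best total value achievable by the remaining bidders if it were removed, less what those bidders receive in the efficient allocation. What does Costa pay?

Costa pays $24.

Efficient allocation: Kapoor→Lot D ($126), Novak→Lot F ($83), Ivanova→Lot E ($171), Costa→Lot G ($153); total welfare W = $533.
Costa receives Lot G at value $153, so the others get W − 153 = $380.
Without Costa: best allocation of the remaining 3 bidders over all 4 lots is Kapoor→Lot D ($126), Novak→Lot G ($107), Ivanova→Lot E ($171), total $404.
VCG payment = (others' best without Costa) − (others' welfare with Costa) = 404 − 380 = $24.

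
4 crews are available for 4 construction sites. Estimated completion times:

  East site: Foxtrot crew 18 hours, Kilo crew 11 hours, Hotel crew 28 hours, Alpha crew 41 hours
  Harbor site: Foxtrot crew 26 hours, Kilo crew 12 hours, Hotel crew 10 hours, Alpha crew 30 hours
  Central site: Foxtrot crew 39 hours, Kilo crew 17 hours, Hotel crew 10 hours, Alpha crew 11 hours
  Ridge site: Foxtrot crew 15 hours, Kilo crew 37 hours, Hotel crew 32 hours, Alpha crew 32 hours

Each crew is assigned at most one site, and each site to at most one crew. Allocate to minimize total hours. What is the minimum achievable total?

Min total: 47 hours

This is the linear assignment problem.
Optimal: Foxtrot crew→Ridge site (15 hours), Kilo crew→East site (11 hours), Hotel crew→Harbor site (10 hours), Alpha crew→Central site (11 hours) — total 15+11+10+11 = 47 hours.
Every other assignment is strictly worse.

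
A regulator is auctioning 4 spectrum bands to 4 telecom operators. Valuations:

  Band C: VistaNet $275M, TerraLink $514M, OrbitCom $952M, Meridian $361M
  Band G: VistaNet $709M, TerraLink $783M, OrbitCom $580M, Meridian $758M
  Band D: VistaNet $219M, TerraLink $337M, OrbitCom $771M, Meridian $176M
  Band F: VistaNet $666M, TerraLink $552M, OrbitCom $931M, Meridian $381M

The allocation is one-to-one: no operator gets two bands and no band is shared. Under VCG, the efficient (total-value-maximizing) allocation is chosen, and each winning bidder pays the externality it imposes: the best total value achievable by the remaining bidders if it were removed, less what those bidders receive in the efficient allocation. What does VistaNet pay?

Efficient allocation: VistaNet→Band F ($666M), TerraLink→Band D ($337M), OrbitCom→Band C ($952M), Meridian→Band G ($758M); total welfare W = $2713M.
VistaNet receives Band F at value $666M, so the others get W − 666 = $2047M.
Without VistaNet: best allocation of the remaining 3 bidders over all 4 bands is TerraLink→Band F ($552M), OrbitCom→Band C ($952M), Meridian→Band G ($758M), total $2262M.
VCG payment = (others' best without VistaNet) − (others' welfare with VistaNet) = 2262 − 2047 = $215M.

VistaNet pays $215M.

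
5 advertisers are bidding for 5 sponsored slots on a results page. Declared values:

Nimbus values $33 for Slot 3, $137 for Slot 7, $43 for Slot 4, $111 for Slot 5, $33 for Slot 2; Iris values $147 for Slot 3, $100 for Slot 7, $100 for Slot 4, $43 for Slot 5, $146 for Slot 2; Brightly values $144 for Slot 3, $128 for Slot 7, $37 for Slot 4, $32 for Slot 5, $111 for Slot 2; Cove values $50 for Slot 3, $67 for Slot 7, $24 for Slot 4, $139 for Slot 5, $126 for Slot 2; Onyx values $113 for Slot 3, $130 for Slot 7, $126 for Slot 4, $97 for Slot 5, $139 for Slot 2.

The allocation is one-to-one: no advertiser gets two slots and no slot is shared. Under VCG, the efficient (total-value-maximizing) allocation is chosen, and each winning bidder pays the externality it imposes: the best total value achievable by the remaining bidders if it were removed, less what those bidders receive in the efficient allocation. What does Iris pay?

Iris pays $13.

Efficient allocation: Nimbus→Slot 7 ($137), Iris→Slot 2 ($146), Brightly→Slot 3 ($144), Cove→Slot 5 ($139), Onyx→Slot 4 ($126); total welfare W = $692.
Iris receives Slot 2 at value $146, so the others get W − 146 = $546.
Without Iris: best allocation of the remaining 4 bidders over all 5 slots is Nimbus→Slot 7 ($137), Brightly→Slot 3 ($144), Cove→Slot 5 ($139), Onyx→Slot 2 ($139), total $559.
VCG payment = (others' best without Iris) − (others' welfare with Iris) = 559 − 546 = $13.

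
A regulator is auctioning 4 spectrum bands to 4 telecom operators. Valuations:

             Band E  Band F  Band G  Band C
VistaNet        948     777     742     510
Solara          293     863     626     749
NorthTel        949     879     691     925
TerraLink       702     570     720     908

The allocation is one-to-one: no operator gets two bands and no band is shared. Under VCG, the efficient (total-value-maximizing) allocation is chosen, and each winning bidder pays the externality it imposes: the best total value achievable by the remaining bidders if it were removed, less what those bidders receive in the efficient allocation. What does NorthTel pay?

Efficient allocation: VistaNet→Band G ($742M), Solara→Band F ($863M), NorthTel→Band E ($949M), TerraLink→Band C ($908M); total welfare W = $3462M.
NorthTel receives Band E at value $949M, so the others get W − 949 = $2513M.
Without NorthTel: best allocation of the remaining 3 bidders over all 4 bands is VistaNet→Band E ($948M), Solara→Band F ($863M), TerraLink→Band C ($908M), total $2719M.
VCG payment = (others' best without NorthTel) − (others' welfare with NorthTel) = 2719 − 2513 = $206M.

NorthTel pays $206M.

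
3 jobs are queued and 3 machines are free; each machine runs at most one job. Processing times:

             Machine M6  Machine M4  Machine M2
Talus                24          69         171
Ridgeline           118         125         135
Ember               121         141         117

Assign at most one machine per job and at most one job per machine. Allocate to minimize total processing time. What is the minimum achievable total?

Minimum total: 266 min

Optimal: Talus→Machine M6 (24 min), Ridgeline→Machine M4 (125 min), Ember→Machine M2 (117 min) — total 24+125+117 = 266 min.
Every other assignment is strictly worse.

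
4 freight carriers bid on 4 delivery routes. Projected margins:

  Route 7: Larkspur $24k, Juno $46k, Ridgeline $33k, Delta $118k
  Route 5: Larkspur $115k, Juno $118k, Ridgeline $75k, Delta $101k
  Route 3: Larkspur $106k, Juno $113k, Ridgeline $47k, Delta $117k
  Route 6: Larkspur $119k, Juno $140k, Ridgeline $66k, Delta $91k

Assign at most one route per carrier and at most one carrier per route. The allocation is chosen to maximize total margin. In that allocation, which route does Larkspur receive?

Larkspur receives Route 3.

Optimal: Larkspur→Route 3 ($106k), Juno→Route 6 ($140k), Ridgeline→Route 5 ($75k), Delta→Route 7 ($118k) — total 106+140+75+118 = $439k.
Column-greedy (each route in turn goes to its best remaining carrier) gives $408k, worse by 31.
Larkspur's own top route is Route 6 ($119k), but forcing Larkspur→Route 6 and reassigning the rest optimally gives only $425k — worse by 14.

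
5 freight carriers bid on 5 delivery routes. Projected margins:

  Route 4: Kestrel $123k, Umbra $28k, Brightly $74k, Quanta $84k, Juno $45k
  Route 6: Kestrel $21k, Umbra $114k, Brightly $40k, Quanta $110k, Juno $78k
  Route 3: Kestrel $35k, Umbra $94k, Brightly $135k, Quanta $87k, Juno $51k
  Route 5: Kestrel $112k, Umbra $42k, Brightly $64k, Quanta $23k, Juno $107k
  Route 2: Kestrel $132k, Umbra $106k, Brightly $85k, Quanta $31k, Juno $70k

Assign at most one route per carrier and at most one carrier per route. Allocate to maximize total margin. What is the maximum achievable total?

Treat this as an assignment problem: match each carrier to one route.
Optimal: Kestrel→Route 4 ($123k), Umbra→Route 2 ($106k), Brightly→Route 3 ($135k), Quanta→Route 6 ($110k), Juno→Route 5 ($107k) — total 123+106+135+110+107 = $581k.
Max-entry greedy (repeatedly take the single best remaining cell) gives $572k, worse by 9.

Maximum total: $581k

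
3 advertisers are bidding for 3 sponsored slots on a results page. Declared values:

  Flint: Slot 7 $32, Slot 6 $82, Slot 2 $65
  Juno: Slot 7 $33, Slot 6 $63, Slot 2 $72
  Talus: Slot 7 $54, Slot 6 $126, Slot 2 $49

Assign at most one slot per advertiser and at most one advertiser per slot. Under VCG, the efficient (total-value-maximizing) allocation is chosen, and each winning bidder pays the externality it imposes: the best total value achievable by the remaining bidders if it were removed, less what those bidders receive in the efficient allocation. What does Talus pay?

Efficient allocation: Flint→Slot 7 ($32), Juno→Slot 2 ($72), Talus→Slot 6 ($126); total welfare W = $230.
Talus receives Slot 6 at value $126, so the others get W − 126 = $104.
Without Talus: best allocation of the remaining 2 bidders over all 3 slots is Flint→Slot 6 ($82), Juno→Slot 2 ($72), total $154.
VCG payment = (others' best without Talus) − (others' welfare with Talus) = 154 − 104 = $50.

Talus pays $50.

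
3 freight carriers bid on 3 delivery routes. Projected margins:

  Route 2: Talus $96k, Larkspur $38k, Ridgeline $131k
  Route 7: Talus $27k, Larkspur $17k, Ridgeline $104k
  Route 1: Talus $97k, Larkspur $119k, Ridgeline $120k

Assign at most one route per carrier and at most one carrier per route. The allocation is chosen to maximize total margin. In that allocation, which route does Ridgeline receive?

Treat this as an assignment problem: match each carrier to one route.
Optimal: Talus→Route 2 ($96k), Larkspur→Route 1 ($119k), Ridgeline→Route 7 ($104k) — total 96+119+104 = $319k.
Swapping Ridgeline↔Talus (Ridgeline→Route 2 $131k, Talus→Route 7 $27k) loses 42.
Every other assignment is strictly worse.
Ridgeline's own top route is Route 2 ($131k), but forcing Ridgeline→Route 2 and reassigning the rest optimally gives only $277k — worse by 42.

Ridgeline receives Route 7.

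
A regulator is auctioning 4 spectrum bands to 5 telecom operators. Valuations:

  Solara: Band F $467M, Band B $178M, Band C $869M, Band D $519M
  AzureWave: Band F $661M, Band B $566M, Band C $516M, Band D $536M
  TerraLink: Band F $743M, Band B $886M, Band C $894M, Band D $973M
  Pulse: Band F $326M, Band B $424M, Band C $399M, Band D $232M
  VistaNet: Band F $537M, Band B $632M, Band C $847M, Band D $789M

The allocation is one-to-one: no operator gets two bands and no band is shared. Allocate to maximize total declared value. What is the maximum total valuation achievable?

Max total: $3205M

This is the linear assignment problem.
Optimal: AzureWave→Band F ($661M), TerraLink→Band B ($886M), Solara→Band C ($869M), VistaNet→Band D ($789M) — total 661+886+869+789 = $3205M.
Swapping VistaNet↔AzureWave (VistaNet→Band F $537M, AzureWave→Band D $536M) loses 377.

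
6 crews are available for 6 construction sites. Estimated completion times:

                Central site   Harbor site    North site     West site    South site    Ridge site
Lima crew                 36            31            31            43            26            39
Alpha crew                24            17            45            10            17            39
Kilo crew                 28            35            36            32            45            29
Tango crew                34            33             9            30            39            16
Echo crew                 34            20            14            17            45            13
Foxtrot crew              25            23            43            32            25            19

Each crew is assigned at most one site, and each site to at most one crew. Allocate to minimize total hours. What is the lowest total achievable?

Treat this as an assignment problem: match each crew to one site.
Optimal: Lima crew→South site (26 hours), Alpha crew→West site (10 hours), Kilo crew→Central site (28 hours), Tango crew→North site (9 hours), Echo crew→Ridge site (13 hours), Foxtrot crew→Harbor site (23 hours) — total 26+10+28+9+13+23 = 109 hours.
Column-greedy (each site in turn goes to its cheapest remaining crew) gives 149 hours, worse by 40.
Checked against all permutations: 109 hours is optimal.

Minimum total: 109 hours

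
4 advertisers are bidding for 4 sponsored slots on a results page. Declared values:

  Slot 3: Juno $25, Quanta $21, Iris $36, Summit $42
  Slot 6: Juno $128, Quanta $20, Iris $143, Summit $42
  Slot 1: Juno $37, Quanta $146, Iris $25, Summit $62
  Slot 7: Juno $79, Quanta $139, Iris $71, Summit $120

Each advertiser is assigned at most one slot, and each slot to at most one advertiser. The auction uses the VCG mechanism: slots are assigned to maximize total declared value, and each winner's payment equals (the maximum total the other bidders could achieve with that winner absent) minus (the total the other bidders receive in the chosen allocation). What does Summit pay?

Summit pays $54.

Efficient allocation: Juno→Slot 3 ($25), Quanta→Slot 1 ($146), Iris→Slot 6 ($143), Summit→Slot 7 ($120); total welfare W = $434.
Summit receives Slot 7 at value $120, so the others get W − 120 = $314.
Without Summit: best allocation of the remaining 3 bidders over all 4 slots is Juno→Slot 7 ($79), Quanta→Slot 1 ($146), Iris→Slot 6 ($143), total $368.
VCG payment = (others' best without Summit) − (others' welfare with Summit) = 368 − 314 = $54.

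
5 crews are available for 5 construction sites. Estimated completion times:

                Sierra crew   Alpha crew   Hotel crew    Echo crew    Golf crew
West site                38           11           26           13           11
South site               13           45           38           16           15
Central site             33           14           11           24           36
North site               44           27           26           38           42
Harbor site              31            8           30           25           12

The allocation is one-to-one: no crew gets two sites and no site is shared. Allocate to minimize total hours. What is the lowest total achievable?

Treat this as an assignment problem: match each crew to one site.
Optimal: Sierra crew→South site (13 hours), Alpha crew→North site (27 hours), Hotel crew→Central site (11 hours), Echo crew→West site (13 hours), Golf crew→Harbor site (12 hours) — total 13+27+11+13+12 = 76 hours.
Row-greedy (each crew in turn takes its cheapest remaining site) gives 87 hours, worse by 11.
Next-best assignment: Sierra crew→South site, Alpha crew→Central site, Hotel crew→North site, Echo crew→West site, Golf crew→Harbor site = 78 hours.

Min total: 76 hours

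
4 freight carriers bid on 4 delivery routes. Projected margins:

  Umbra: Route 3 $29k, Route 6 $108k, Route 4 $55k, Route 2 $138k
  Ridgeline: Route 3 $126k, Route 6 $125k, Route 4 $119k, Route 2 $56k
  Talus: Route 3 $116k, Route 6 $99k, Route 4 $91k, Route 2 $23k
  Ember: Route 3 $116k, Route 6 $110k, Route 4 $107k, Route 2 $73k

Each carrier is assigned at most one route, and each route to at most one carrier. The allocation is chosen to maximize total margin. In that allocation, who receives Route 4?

Ember receives Route 4.

This is a one-to-one assignment (maximum-weight bipartite matching).
Optimal: Umbra→Route 2 ($138k), Ridgeline→Route 6 ($125k), Talus→Route 3 ($116k), Ember→Route 4 ($107k) — total 138+125+116+107 = $486k.
Ember's own top route is Route 3 ($116k), but forcing Ember→Route 3 and reassigning the rest optimally gives only $472k — worse by 14.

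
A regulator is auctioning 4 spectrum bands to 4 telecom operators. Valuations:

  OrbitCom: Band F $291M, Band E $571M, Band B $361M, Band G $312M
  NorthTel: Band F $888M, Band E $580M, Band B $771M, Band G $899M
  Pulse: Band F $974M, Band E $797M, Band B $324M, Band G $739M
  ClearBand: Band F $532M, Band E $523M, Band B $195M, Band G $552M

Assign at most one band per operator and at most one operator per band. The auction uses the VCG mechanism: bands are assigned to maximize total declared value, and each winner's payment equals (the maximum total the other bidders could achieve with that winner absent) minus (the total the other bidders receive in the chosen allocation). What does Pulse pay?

Pulse pays $117M.

Efficient allocation: OrbitCom→Band E ($571M), NorthTel→Band B ($771M), Pulse→Band F ($974M), ClearBand→Band G ($552M); total welfare W = $2868M.
Pulse receives Band F at value $974M, so the others get W − 974 = $1894M.
Without Pulse: best allocation of the remaining 3 bidders over all 4 bands is OrbitCom→Band E ($571M), NorthTel→Band F ($888M), ClearBand→Band G ($552M), total $2011M.
VCG payment = (others' best without Pulse) − (others' welfare with Pulse) = 2011 − 1894 = $117M.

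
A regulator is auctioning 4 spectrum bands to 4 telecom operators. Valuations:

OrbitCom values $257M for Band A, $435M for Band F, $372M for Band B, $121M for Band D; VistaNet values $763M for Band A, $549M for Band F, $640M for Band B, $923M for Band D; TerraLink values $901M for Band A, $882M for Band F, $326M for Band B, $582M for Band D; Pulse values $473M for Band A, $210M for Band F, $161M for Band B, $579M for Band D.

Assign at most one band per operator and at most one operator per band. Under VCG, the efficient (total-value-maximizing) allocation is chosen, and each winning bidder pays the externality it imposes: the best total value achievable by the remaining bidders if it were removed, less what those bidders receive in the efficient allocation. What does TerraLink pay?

TerraLink pays $63M.

Efficient allocation: OrbitCom→Band B ($372M), VistaNet→Band D ($923M), TerraLink→Band F ($882M), Pulse→Band A ($473M); total welfare W = $2650M.
TerraLink receives Band F at value $882M, so the others get W − 882 = $1768M.
Without TerraLink: best allocation of the remaining 3 bidders over all 4 bands is OrbitCom→Band F ($435M), VistaNet→Band D ($923M), Pulse→Band A ($473M), total $1831M.
VCG payment = (others' best without TerraLink) − (others' welfare with TerraLink) = 1831 − 1768 = $63M.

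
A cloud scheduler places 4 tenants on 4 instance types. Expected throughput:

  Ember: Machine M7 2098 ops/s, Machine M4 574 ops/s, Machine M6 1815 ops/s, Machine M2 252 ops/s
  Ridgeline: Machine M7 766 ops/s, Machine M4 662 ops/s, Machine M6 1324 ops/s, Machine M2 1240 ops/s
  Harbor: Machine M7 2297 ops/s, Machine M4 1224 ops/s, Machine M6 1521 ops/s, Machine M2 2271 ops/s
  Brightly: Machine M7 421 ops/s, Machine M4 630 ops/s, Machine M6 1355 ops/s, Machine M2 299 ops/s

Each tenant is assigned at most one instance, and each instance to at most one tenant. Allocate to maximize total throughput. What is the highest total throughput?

This is a one-to-one assignment (maximum-weight bipartite matching).
Optimal: Ember→Machine M7 (2098 ops/s), Ridgeline→Machine M4 (662 ops/s), Harbor→Machine M2 (2271 ops/s), Brightly→Machine M6 (1355 ops/s) — total 2098+662+2271+1355 = 6386 ops/s.
Row-greedy (each tenant in turn takes its best remaining instance) gives 6323 ops/s, worse by 63.
Every other assignment is strictly worse.

Max total: 6386 ops/s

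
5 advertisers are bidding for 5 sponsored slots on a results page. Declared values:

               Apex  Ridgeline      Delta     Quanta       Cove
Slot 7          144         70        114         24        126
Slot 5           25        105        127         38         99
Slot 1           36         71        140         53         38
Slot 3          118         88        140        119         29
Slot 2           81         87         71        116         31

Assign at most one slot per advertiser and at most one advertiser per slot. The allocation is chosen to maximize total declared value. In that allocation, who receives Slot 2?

Treat this as an assignment problem: match each advertiser to one slot.
Optimal: Apex→Slot 3 ($118), Ridgeline→Slot 5 ($105), Delta→Slot 1 ($140), Quanta→Slot 2 ($116), Cove→Slot 7 ($126) — total 118+105+140+116+126 = $605.
Row-greedy (each advertiser in turn takes its best remaining slot) gives $539, worse by 66.
Checked against all permutations: $605 is optimal.
Quanta's own top slot is Slot 3 ($119), but forcing Quanta→Slot 3 and reassigning the rest optimally gives only $589 — worse by 16.

Quanta receives Slot 2.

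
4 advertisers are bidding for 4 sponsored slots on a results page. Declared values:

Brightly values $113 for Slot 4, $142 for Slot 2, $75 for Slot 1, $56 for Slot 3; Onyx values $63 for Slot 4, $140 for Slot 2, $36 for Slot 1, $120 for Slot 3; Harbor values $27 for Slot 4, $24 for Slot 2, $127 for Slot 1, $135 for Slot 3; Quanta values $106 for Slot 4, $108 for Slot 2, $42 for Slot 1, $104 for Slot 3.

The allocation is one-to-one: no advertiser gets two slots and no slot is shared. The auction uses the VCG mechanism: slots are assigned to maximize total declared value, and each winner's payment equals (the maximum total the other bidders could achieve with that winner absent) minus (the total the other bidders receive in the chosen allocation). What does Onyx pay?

Onyx pays $8.

Efficient allocation: Brightly→Slot 2 ($142), Onyx→Slot 3 ($120), Harbor→Slot 1 ($127), Quanta→Slot 4 ($106); total welfare W = $495.
Onyx receives Slot 3 at value $120, so the others get W − 120 = $375.
Without Onyx: best allocation of the remaining 3 bidders over all 4 slots is Brightly→Slot 2 ($142), Harbor→Slot 3 ($135), Quanta→Slot 4 ($106), total $383.
VCG payment = (others' best without Onyx) − (others' welfare with Onyx) = 383 − 375 = $8.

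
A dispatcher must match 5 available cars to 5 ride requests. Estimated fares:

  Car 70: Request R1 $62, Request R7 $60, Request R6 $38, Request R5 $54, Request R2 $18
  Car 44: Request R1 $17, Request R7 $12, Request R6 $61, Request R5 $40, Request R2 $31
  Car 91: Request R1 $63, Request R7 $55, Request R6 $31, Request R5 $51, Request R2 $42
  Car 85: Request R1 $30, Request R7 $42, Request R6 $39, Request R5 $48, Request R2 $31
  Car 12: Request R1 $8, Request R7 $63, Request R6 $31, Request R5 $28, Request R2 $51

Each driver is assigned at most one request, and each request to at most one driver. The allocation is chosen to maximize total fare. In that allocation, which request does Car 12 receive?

Car 12 receives Request R2.

This is the linear assignment problem.
Optimal: Car 70→Request R7 ($60), Car 44→Request R6 ($61), Car 91→Request R1 ($63), Car 85→Request R5 ($48), Car 12→Request R2 ($51) — total 60+61+63+48+51 = $283.
Swapping Car 12↔Car 91 (Car 12→Request R1 $8, Car 91→Request R2 $42) loses 64.
No other one-to-one assignment exceeds $283.
Car 12's own top request is Request R7 ($63), but forcing Car 12→Request R7 and reassigning the rest optimally gives only $276 — worse by 7.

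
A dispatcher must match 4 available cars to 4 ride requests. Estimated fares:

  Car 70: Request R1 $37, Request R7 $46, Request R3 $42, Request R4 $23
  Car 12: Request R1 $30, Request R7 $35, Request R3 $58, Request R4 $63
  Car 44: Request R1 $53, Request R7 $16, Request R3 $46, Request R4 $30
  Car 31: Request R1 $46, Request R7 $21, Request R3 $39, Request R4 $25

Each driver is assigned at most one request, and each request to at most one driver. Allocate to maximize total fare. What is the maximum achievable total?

This is the linear assignment problem.
Optimal: Car 70→Request R7 ($46), Car 12→Request R4 ($63), Car 44→Request R1 ($53), Car 31→Request R3 ($39) — total 46+63+53+39 = $201.
Column-greedy (each request in turn goes to its best remaining driver) gives $182, worse by 19.
Swapping Car 70↔Car 31 (Car 70→Request R3 $42, Car 31→Request R7 $21) loses 22.
Checked against all permutations: $201 is optimal.

Maximum total: $201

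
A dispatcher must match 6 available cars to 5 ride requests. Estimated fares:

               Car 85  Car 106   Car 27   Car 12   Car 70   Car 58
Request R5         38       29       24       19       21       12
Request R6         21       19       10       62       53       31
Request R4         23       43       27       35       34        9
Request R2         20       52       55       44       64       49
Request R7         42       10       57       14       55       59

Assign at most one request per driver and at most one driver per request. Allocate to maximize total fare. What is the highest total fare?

Maximum total: $266

Optimal: Car 85→Request R5 ($38), Car 12→Request R6 ($62), Car 106→Request R4 ($43), Car 70→Request R2 ($64), Car 58→Request R7 ($59) — total 38+62+43+64+59 = $266.
Row-greedy (each driver in turn takes its best remaining request) gives $204, worse by 62.
Checked against all permutations: $266 is optimal.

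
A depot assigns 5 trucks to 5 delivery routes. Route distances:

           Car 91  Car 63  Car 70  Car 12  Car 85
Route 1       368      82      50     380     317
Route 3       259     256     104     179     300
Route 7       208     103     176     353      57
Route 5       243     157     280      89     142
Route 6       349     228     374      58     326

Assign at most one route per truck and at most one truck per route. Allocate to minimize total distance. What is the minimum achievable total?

Treat this as an assignment problem: match each truck to one route.
Optimal: Car 91→Route 5 (243 km), Car 63→Route 1 (82 km), Car 70→Route 3 (104 km), Car 12→Route 6 (58 km), Car 85→Route 7 (57 km) — total 243+82+104+58+57 = 544 km.
Row-greedy (each truck in turn takes its cheapest remaining route) gives 594 km, worse by 50.

Minimum total: 544 km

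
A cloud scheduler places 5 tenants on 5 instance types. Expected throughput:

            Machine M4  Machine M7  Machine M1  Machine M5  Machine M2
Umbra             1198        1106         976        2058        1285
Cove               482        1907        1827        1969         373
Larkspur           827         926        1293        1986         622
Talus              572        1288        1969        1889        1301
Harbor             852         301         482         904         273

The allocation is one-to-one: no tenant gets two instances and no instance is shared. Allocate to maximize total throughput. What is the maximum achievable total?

This is the linear assignment problem.
Optimal: Umbra→Machine M2 (1285 ops/s), Cove→Machine M7 (1907 ops/s), Larkspur→Machine M5 (1986 ops/s), Talus→Machine M1 (1969 ops/s), Harbor→Machine M4 (852 ops/s) — total 1285+1907+1986+1969+852 = 7999 ops/s.
Max-entry greedy (repeatedly take the single best remaining cell) gives 7408 ops/s, worse by 591.
Swapping Umbra↔Larkspur (Umbra→Machine M5 2058 ops/s, Larkspur→Machine M2 622 ops/s) loses 591.
Checked against all permutations: 7999 ops/s is optimal.

Maximum total: 7999 ops/s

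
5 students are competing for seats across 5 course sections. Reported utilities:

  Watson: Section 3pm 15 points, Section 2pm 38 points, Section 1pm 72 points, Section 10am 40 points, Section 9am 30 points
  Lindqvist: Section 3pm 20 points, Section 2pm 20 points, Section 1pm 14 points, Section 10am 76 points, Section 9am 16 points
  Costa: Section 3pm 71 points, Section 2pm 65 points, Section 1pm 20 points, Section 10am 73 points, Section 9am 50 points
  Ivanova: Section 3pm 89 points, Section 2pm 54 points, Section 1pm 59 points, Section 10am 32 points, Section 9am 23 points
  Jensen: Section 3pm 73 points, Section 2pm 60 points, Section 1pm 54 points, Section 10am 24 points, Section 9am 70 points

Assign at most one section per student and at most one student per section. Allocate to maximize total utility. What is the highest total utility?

Max total: 372 points

Optimal: Watson→Section 1pm (72 points), Lindqvist→Section 10am (76 points), Costa→Section 2pm (65 points), Ivanova→Section 3pm (89 points), Jensen→Section 9am (70 points) — total 72+76+65+89+70 = 372 points.
Row-greedy (each student in turn takes its best remaining section) gives 343 points, worse by 29.
Next-best assignment: Watson→Section 1pm, Lindqvist→Section 10am, Costa→Section 9am, Ivanova→Section 3pm, Jensen→Section 2pm = 347 points.
Checked against all permutations: 372 points is optimal.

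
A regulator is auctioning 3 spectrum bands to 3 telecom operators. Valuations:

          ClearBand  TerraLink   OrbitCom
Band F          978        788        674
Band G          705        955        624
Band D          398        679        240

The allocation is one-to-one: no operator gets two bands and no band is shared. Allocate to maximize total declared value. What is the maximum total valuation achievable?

Maximum total: $2281M

Optimal: ClearBand→Band F ($978M), TerraLink→Band D ($679M), OrbitCom→Band G ($624M) — total 978+679+624 = $2281M.
Row-greedy (each operator in turn takes its best remaining band) gives $2173M, worse by 108.
Next-best assignment: ClearBand→Band F, TerraLink→Band G, OrbitCom→Band D = $2173M.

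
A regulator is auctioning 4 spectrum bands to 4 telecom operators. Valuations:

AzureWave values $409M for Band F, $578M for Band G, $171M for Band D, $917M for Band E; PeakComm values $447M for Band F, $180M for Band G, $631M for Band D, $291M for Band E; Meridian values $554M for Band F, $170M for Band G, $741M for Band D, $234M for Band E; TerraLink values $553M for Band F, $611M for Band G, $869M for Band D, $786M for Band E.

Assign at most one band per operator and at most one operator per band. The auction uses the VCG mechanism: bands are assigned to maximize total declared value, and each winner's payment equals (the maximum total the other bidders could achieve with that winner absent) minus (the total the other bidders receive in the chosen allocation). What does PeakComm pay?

PeakComm pays $71M.

Efficient allocation: AzureWave→Band E ($917M), PeakComm→Band F ($447M), Meridian→Band D ($741M), TerraLink→Band G ($611M); total welfare W = $2716M.
PeakComm receives Band F at value $447M, so the others get W − 447 = $2269M.
Without PeakComm: best allocation of the remaining 3 bidders over all 4 bands is AzureWave→Band E ($917M), Meridian→Band F ($554M), TerraLink→Band D ($869M), total $2340M.
VCG payment = (others' best without PeakComm) − (others' welfare with PeakComm) = 2340 − 2269 = $71M.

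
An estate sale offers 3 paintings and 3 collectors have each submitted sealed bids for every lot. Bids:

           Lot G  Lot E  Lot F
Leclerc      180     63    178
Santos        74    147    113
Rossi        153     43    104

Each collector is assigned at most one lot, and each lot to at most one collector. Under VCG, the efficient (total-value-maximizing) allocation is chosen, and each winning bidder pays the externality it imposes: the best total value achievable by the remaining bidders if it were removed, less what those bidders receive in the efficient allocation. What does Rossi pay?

Efficient allocation: Leclerc→Lot F ($178), Santos→Lot E ($147), Rossi→Lot G ($153); total welfare W = $478.
Rossi receives Lot G at value $153, so the others get W − 153 = $325.
Without Rossi: best allocation of the remaining 2 bidders over all 3 lots is Leclerc→Lot G ($180), Santos→Lot E ($147), total $327.
VCG payment = (others' best without Rossi) − (others' welfare with Rossi) = 327 − 325 = $2.

Rossi pays $2.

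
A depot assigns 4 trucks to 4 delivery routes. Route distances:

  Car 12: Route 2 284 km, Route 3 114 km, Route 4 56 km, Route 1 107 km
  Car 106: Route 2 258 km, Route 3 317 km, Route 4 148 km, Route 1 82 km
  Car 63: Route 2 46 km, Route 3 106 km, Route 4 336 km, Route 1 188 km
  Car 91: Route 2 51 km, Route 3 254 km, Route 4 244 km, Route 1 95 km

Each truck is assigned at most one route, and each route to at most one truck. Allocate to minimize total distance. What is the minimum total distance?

This is the linear assignment problem.
Optimal: Car 12→Route 4 (56 km), Car 106→Route 1 (82 km), Car 63→Route 3 (106 km), Car 91→Route 2 (51 km) — total 56+82+106+51 = 295 km.
Row-greedy (each truck in turn takes its cheapest remaining route) gives 438 km, worse by 143.
Next-best assignment: Car 12→Route 3, Car 106→Route 4, Car 63→Route 2, Car 91→Route 1 = 403 km.
No other one-to-one assignment undercuts 295 km.

Minimum total: 295 km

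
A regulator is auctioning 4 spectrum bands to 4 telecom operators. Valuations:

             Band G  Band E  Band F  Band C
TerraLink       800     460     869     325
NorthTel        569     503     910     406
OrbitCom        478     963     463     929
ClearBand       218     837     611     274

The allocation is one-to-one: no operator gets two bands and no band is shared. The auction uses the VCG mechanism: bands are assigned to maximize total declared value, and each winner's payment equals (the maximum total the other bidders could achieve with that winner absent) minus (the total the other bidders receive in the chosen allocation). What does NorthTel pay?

NorthTel pays $69M.

Efficient allocation: TerraLink→Band G ($800M), NorthTel→Band F ($910M), OrbitCom→Band C ($929M), ClearBand→Band E ($837M); total welfare W = $3476M.
NorthTel receives Band F at value $910M, so the others get W − 910 = $2566M.
Without NorthTel: best allocation of the remaining 3 bidders over all 4 bands is TerraLink→Band F ($869M), OrbitCom→Band C ($929M), ClearBand→Band E ($837M), total $2635M.
VCG payment = (others' best without NorthTel) − (others' welfare with NorthTel) = 2635 − 2566 = $69M.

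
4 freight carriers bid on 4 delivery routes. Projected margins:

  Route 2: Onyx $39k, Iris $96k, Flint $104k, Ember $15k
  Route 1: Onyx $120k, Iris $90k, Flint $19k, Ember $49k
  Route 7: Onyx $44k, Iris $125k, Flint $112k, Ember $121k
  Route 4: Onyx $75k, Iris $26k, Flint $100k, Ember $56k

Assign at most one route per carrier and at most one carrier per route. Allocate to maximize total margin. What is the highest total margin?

Max total: $437k

This is the linear assignment problem.
Optimal: Onyx→Route 1 ($120k), Iris→Route 2 ($96k), Flint→Route 4 ($100k), Ember→Route 7 ($121k) — total 120+96+100+121 = $437k.
Column-greedy (each route in turn goes to its best remaining carrier) gives $405k, worse by 32.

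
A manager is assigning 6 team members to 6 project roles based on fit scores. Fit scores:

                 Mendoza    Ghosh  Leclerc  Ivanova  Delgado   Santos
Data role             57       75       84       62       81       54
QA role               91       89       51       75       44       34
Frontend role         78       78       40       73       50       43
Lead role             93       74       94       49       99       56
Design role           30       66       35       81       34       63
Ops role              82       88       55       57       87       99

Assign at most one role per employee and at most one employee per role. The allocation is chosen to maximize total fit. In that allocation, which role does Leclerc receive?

Leclerc receives Data role.

Optimal: Mendoza→QA role (91 pts), Ghosh→Frontend role (78 pts), Leclerc→Data role (84 pts), Ivanova→Design role (81 pts), Delgado→Lead role (99 pts), Santos→Ops role (99 pts) — total 91+78+84+81+99+99 = 532 pts.
Row-greedy (each employee in turn takes its best remaining role) gives 477 pts, worse by 55.
Next-best assignment: Mendoza→Frontend role, Ghosh→QA role, Leclerc→Data role, Ivanova→Design role, Delgado→Lead role, Santos→Ops role = 530 pts.
Every other assignment is strictly worse.
Leclerc's own top role is Lead role (94 pts), but forcing Leclerc→Lead role and reassigning the rest optimally gives only 524 pts — worse by 8.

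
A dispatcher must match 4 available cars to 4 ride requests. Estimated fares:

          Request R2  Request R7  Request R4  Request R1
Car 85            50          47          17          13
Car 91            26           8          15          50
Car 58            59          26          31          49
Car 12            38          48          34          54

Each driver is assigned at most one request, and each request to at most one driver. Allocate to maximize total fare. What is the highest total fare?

Treat this as an assignment problem: match each driver to one request.
Optimal: Car 85→Request R7 ($47), Car 91→Request R1 ($50), Car 58→Request R2 ($59), Car 12→Request R4 ($34) — total 47+50+59+34 = $190.
Column-greedy (each request in turn goes to its best remaining driver) gives $174, worse by 16.
Next-best assignment: Car 85→Request R2, Car 91→Request R1, Car 58→Request R4, Car 12→Request R7 = $179.
Every other assignment is strictly worse.

Maximum total: $190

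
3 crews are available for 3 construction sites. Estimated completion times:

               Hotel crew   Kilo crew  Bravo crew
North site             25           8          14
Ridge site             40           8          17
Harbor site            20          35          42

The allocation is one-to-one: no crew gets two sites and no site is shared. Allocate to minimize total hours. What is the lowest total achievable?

Optimal: Hotel crew→Harbor site (20 hours), Kilo crew→Ridge site (8 hours), Bravo crew→North site (14 hours) — total 20+8+14 = 42 hours.
Column-greedy (each site in turn goes to its cheapest remaining crew) gives 45 hours, worse by 3.

Min total: 42 hours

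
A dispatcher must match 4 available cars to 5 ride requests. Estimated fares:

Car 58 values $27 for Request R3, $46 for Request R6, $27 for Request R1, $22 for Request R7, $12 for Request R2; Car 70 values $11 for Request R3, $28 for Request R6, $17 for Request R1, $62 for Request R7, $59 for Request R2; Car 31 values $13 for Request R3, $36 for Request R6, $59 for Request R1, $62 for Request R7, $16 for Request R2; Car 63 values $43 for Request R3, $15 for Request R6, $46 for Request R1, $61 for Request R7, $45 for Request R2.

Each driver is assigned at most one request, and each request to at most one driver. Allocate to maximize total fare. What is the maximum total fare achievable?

Max total: $225

This is the linear assignment problem.
Optimal: Car 58→Request R6 ($46), Car 70→Request R2 ($59), Car 31→Request R1 ($59), Car 63→Request R7 ($61) — total 46+59+59+61 = $225.
Row-greedy (each driver in turn takes its best remaining request) gives $212, worse by 13.
Next-best assignment: Car 58→Request R6, Car 70→Request R2, Car 31→Request R7, Car 63→Request R1 = $213.
Swapping Car 31↔Car 58 (Car 31→Request R6 $36, Car 58→Request R1 $27) loses 42.
Checked against all permutations: $225 is optimal.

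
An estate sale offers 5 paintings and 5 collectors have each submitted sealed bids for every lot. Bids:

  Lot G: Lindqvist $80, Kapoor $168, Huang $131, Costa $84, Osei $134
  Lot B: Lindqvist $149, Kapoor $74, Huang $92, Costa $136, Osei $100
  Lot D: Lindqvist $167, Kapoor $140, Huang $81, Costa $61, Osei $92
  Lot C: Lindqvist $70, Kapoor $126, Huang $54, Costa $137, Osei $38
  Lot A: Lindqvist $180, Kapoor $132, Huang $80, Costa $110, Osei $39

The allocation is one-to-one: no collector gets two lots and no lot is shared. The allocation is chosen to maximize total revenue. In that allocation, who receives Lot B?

Osei receives Lot B.

This is the linear assignment problem.
Optimal: Lindqvist→Lot A ($180), Kapoor→Lot D ($140), Huang→Lot G ($131), Costa→Lot C ($137), Osei→Lot B ($100) — total 180+140+131+137+100 = $688.
Max-entry greedy (repeatedly take the single best remaining cell) gives $666, worse by 22.
Every other assignment is strictly worse.
Osei's own top lot is Lot G ($134), but forcing Osei→Lot G and reassigning the rest optimally gives only $683 — worse by 5.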